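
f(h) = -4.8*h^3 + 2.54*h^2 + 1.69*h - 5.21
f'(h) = -14.4*h^2 + 5.08*h + 1.69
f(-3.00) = 142.18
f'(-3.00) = -143.15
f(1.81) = -22.29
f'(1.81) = -36.29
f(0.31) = -4.59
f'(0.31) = 1.88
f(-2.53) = 84.51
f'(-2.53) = -103.34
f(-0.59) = -4.34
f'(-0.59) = -6.32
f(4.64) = -422.19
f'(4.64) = -284.77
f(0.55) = -4.31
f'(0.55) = 0.13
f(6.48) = -1193.67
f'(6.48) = -570.05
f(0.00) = -5.21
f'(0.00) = 1.69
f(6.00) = -940.43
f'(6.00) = -486.23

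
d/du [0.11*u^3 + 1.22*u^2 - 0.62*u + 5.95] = 0.33*u^2 + 2.44*u - 0.62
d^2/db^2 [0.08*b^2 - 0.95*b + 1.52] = 0.160000000000000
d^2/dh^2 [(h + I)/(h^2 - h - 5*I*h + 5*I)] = 2*((h + I)*(-2*h + 1 + 5*I)^2 + (-3*h + 1 + 4*I)*(h^2 - h - 5*I*h + 5*I))/(h^2 - h - 5*I*h + 5*I)^3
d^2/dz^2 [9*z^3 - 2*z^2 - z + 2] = 54*z - 4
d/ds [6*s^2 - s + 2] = 12*s - 1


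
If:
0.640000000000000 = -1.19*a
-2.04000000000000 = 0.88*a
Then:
No Solution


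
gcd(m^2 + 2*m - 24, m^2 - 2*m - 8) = m - 4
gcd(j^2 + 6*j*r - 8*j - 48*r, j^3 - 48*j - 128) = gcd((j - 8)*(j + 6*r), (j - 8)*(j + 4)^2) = j - 8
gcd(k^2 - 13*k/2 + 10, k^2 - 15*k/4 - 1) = k - 4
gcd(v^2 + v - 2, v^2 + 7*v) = 1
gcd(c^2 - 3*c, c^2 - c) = c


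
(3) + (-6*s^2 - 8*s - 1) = -6*s^2 - 8*s + 2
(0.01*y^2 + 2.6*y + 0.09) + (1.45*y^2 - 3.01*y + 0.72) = 1.46*y^2 - 0.41*y + 0.81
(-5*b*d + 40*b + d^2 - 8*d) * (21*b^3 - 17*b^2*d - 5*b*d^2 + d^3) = -105*b^4*d + 840*b^4 + 106*b^3*d^2 - 848*b^3*d + 8*b^2*d^3 - 64*b^2*d^2 - 10*b*d^4 + 80*b*d^3 + d^5 - 8*d^4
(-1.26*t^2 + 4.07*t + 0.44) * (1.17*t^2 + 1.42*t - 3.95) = -1.4742*t^4 + 2.9727*t^3 + 11.2712*t^2 - 15.4517*t - 1.738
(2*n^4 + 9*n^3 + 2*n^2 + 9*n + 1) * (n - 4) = 2*n^5 + n^4 - 34*n^3 + n^2 - 35*n - 4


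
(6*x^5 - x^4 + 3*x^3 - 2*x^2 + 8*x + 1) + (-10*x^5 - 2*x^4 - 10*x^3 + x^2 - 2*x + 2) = -4*x^5 - 3*x^4 - 7*x^3 - x^2 + 6*x + 3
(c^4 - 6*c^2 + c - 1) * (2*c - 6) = 2*c^5 - 6*c^4 - 12*c^3 + 38*c^2 - 8*c + 6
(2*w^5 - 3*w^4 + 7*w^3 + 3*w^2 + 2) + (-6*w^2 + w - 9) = 2*w^5 - 3*w^4 + 7*w^3 - 3*w^2 + w - 7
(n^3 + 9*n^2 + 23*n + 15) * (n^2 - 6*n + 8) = n^5 + 3*n^4 - 23*n^3 - 51*n^2 + 94*n + 120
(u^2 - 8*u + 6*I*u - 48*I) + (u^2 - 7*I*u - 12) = 2*u^2 - 8*u - I*u - 12 - 48*I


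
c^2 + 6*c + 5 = (c + 1)*(c + 5)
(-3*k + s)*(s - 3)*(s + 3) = -3*k*s^2 + 27*k + s^3 - 9*s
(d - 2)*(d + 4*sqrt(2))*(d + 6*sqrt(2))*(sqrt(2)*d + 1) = sqrt(2)*d^4 - 2*sqrt(2)*d^3 + 21*d^3 - 42*d^2 + 58*sqrt(2)*d^2 - 116*sqrt(2)*d + 48*d - 96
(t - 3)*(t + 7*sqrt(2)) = t^2 - 3*t + 7*sqrt(2)*t - 21*sqrt(2)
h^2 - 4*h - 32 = (h - 8)*(h + 4)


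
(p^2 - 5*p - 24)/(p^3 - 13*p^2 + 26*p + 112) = (p + 3)/(p^2 - 5*p - 14)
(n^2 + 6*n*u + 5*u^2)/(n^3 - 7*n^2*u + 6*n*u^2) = (n^2 + 6*n*u + 5*u^2)/(n*(n^2 - 7*n*u + 6*u^2))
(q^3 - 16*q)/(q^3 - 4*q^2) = (q + 4)/q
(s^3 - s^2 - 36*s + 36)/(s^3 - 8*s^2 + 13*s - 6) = (s + 6)/(s - 1)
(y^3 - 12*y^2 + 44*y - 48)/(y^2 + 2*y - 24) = (y^2 - 8*y + 12)/(y + 6)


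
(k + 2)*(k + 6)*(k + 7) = k^3 + 15*k^2 + 68*k + 84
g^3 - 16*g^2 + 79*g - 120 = (g - 8)*(g - 5)*(g - 3)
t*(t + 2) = t^2 + 2*t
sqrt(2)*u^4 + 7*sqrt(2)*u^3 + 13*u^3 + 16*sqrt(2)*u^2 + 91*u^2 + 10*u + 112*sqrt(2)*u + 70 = (u + 7)*(u + sqrt(2))*(u + 5*sqrt(2))*(sqrt(2)*u + 1)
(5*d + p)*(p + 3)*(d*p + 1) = 5*d^2*p^2 + 15*d^2*p + d*p^3 + 3*d*p^2 + 5*d*p + 15*d + p^2 + 3*p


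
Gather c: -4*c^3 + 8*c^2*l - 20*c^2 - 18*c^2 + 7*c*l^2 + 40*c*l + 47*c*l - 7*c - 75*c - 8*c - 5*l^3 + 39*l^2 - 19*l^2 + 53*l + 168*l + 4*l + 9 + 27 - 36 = -4*c^3 + c^2*(8*l - 38) + c*(7*l^2 + 87*l - 90) - 5*l^3 + 20*l^2 + 225*l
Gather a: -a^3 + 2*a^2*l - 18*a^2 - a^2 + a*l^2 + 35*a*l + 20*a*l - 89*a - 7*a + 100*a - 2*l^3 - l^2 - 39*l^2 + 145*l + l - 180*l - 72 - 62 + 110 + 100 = -a^3 + a^2*(2*l - 19) + a*(l^2 + 55*l + 4) - 2*l^3 - 40*l^2 - 34*l + 76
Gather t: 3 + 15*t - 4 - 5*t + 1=10*t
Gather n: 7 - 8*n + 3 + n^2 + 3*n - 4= n^2 - 5*n + 6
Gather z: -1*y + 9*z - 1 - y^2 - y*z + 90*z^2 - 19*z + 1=-y^2 - y + 90*z^2 + z*(-y - 10)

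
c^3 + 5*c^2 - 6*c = c*(c - 1)*(c + 6)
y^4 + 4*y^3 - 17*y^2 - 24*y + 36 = (y - 3)*(y - 1)*(y + 2)*(y + 6)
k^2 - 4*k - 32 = (k - 8)*(k + 4)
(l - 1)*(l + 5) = l^2 + 4*l - 5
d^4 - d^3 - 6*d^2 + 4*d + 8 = (d - 2)^2*(d + 1)*(d + 2)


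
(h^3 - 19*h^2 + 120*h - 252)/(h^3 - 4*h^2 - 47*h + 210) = (h^2 - 13*h + 42)/(h^2 + 2*h - 35)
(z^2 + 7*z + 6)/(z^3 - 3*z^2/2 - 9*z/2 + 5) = 2*(z^2 + 7*z + 6)/(2*z^3 - 3*z^2 - 9*z + 10)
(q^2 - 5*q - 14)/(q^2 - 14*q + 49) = (q + 2)/(q - 7)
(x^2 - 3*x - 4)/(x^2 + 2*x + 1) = (x - 4)/(x + 1)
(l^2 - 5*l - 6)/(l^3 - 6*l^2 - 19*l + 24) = (l^2 - 5*l - 6)/(l^3 - 6*l^2 - 19*l + 24)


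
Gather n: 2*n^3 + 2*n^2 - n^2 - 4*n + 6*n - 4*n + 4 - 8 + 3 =2*n^3 + n^2 - 2*n - 1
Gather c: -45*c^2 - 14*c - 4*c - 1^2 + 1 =-45*c^2 - 18*c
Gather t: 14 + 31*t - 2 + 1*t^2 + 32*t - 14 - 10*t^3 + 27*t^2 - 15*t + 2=-10*t^3 + 28*t^2 + 48*t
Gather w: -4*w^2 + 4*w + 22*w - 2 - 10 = -4*w^2 + 26*w - 12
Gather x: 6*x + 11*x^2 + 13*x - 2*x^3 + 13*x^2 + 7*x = -2*x^3 + 24*x^2 + 26*x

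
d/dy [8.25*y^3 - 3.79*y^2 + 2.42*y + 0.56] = 24.75*y^2 - 7.58*y + 2.42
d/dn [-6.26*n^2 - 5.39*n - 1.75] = -12.52*n - 5.39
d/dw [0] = 0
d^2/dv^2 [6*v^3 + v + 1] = 36*v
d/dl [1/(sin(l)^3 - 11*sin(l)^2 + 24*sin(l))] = (-3*cos(l) + 22/tan(l) - 24*cos(l)/sin(l)^2)/((sin(l) - 8)^2*(sin(l) - 3)^2)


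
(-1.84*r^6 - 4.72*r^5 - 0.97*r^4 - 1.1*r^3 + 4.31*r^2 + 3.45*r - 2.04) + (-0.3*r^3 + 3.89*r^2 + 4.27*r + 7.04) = -1.84*r^6 - 4.72*r^5 - 0.97*r^4 - 1.4*r^3 + 8.2*r^2 + 7.72*r + 5.0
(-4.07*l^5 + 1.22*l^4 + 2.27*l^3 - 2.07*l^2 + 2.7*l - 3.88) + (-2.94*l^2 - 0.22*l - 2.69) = -4.07*l^5 + 1.22*l^4 + 2.27*l^3 - 5.01*l^2 + 2.48*l - 6.57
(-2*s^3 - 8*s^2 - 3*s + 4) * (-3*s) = 6*s^4 + 24*s^3 + 9*s^2 - 12*s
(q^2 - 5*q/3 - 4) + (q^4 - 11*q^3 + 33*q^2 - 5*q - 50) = q^4 - 11*q^3 + 34*q^2 - 20*q/3 - 54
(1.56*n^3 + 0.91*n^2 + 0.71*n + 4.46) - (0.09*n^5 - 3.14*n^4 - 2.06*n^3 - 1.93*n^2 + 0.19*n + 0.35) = -0.09*n^5 + 3.14*n^4 + 3.62*n^3 + 2.84*n^2 + 0.52*n + 4.11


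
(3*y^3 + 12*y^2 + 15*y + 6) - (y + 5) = 3*y^3 + 12*y^2 + 14*y + 1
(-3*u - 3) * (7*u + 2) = -21*u^2 - 27*u - 6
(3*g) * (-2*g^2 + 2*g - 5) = -6*g^3 + 6*g^2 - 15*g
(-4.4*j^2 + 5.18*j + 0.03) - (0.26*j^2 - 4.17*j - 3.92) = -4.66*j^2 + 9.35*j + 3.95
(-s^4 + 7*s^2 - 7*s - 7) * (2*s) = -2*s^5 + 14*s^3 - 14*s^2 - 14*s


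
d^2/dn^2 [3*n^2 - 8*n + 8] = 6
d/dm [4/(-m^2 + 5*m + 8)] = 4*(2*m - 5)/(-m^2 + 5*m + 8)^2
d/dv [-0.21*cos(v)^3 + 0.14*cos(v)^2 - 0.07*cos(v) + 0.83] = (0.63*cos(v)^2 - 0.28*cos(v) + 0.07)*sin(v)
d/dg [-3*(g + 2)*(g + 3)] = -6*g - 15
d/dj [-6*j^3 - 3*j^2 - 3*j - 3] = -18*j^2 - 6*j - 3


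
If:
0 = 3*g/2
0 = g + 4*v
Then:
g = 0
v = 0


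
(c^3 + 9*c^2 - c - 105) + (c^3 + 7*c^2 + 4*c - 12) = 2*c^3 + 16*c^2 + 3*c - 117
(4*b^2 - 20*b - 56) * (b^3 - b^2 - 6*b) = 4*b^5 - 24*b^4 - 60*b^3 + 176*b^2 + 336*b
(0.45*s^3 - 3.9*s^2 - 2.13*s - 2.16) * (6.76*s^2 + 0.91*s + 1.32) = 3.042*s^5 - 25.9545*s^4 - 17.3538*s^3 - 21.6879*s^2 - 4.7772*s - 2.8512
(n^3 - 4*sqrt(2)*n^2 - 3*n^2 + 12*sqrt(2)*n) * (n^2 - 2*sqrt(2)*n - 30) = n^5 - 6*sqrt(2)*n^4 - 3*n^4 - 14*n^3 + 18*sqrt(2)*n^3 + 42*n^2 + 120*sqrt(2)*n^2 - 360*sqrt(2)*n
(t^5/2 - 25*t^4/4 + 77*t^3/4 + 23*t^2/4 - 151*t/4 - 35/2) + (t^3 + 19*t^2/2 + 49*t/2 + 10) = t^5/2 - 25*t^4/4 + 81*t^3/4 + 61*t^2/4 - 53*t/4 - 15/2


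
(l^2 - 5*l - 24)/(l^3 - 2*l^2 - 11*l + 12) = (l - 8)/(l^2 - 5*l + 4)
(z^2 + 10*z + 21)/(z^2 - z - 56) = (z + 3)/(z - 8)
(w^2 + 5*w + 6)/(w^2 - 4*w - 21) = (w + 2)/(w - 7)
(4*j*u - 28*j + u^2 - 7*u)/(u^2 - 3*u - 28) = (4*j + u)/(u + 4)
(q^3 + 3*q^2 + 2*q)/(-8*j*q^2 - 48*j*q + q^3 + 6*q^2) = (q^2 + 3*q + 2)/(-8*j*q - 48*j + q^2 + 6*q)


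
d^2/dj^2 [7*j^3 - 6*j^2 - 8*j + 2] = 42*j - 12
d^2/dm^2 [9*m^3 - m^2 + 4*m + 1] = 54*m - 2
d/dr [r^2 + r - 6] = 2*r + 1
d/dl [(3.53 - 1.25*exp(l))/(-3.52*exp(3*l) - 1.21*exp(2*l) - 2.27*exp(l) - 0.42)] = (-8.8*exp(3*l) + 35.7643*exp(2*l) + 8.5426*exp(l) + 8.5381)*exp(l)/(12.3904*exp(6*l) + 8.5184*exp(5*l) + 17.4449*exp(4*l) + 8.4502*exp(3*l) + 6.1693*exp(2*l) + 1.9068*exp(l) + 0.1764)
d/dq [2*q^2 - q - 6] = 4*q - 1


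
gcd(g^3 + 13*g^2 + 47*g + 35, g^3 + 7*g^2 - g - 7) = g^2 + 8*g + 7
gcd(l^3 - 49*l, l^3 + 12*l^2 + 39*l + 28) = l + 7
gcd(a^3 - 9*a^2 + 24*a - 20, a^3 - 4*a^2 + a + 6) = a - 2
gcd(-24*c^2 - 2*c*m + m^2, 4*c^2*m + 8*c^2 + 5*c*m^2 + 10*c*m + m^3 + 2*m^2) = 4*c + m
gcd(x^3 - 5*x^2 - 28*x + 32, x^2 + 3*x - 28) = 1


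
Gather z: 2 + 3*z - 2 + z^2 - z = z^2 + 2*z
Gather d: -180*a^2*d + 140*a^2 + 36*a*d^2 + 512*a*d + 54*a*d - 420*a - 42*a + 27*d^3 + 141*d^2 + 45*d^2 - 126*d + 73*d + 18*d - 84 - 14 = 140*a^2 - 462*a + 27*d^3 + d^2*(36*a + 186) + d*(-180*a^2 + 566*a - 35) - 98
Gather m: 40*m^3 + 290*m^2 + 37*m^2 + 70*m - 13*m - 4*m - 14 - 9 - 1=40*m^3 + 327*m^2 + 53*m - 24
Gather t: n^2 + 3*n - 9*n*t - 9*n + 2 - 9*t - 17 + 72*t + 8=n^2 - 6*n + t*(63 - 9*n) - 7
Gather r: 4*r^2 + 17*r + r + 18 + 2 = 4*r^2 + 18*r + 20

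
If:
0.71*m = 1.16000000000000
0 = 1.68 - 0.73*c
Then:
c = 2.30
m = 1.63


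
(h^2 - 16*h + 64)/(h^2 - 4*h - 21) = (-h^2 + 16*h - 64)/(-h^2 + 4*h + 21)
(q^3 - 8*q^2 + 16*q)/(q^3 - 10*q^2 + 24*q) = (q - 4)/(q - 6)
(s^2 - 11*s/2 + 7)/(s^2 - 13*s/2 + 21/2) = (s - 2)/(s - 3)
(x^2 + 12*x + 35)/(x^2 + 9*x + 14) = (x + 5)/(x + 2)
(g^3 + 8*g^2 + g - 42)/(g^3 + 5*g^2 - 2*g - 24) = (g + 7)/(g + 4)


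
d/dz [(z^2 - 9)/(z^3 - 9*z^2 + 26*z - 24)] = (-z^2 - 6*z + 26)/(z^4 - 12*z^3 + 52*z^2 - 96*z + 64)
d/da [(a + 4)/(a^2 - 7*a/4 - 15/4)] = 4*(-4*a^2 - 32*a + 13)/(16*a^4 - 56*a^3 - 71*a^2 + 210*a + 225)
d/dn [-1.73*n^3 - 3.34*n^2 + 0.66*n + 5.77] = -5.19*n^2 - 6.68*n + 0.66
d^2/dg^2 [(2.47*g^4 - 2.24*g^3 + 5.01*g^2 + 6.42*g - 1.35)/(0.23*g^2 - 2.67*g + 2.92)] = (0.261326*g^6 - 9.10096199999999*g^5 + 115.60341*g^4 - 330.209914*g^3 + 336.889326*g^2 - 135.490638*g + 168.105594)/(0.012167*g^6 - 0.423729*g^5 + 5.382345*g^4 - 29.793195*g^3 + 68.33238*g^2 - 68.296464*g + 24.897088)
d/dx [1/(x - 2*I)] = -1/(x - 2*I)^2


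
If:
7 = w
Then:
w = 7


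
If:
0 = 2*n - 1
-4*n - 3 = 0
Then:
No Solution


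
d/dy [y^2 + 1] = 2*y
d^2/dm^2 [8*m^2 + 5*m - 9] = 16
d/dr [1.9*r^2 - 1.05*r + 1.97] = 3.8*r - 1.05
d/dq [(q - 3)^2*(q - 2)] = (q - 3)*(3*q - 7)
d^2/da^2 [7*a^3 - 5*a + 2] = 42*a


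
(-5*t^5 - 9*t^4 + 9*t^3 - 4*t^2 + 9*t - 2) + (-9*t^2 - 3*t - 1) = -5*t^5 - 9*t^4 + 9*t^3 - 13*t^2 + 6*t - 3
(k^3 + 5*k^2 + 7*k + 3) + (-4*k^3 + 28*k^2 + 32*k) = -3*k^3 + 33*k^2 + 39*k + 3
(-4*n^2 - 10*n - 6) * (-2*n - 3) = 8*n^3 + 32*n^2 + 42*n + 18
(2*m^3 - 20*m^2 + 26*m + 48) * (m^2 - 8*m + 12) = 2*m^5 - 36*m^4 + 210*m^3 - 400*m^2 - 72*m + 576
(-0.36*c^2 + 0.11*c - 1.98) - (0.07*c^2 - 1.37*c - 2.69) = -0.43*c^2 + 1.48*c + 0.71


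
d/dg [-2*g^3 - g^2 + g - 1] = -6*g^2 - 2*g + 1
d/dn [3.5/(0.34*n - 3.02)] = -1.19/(0.34*n - 3.02)^2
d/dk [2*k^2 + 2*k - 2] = 4*k + 2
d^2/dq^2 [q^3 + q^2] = 6*q + 2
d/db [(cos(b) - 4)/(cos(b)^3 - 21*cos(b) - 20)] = (3*cos(b)/2 - 6*cos(2*b) + cos(3*b)/2 + 98)*sin(b)/(-cos(b)^3 + 21*cos(b) + 20)^2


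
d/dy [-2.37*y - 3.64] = -2.37000000000000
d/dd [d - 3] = 1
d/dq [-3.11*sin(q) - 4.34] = -3.11*cos(q)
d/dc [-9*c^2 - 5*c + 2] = -18*c - 5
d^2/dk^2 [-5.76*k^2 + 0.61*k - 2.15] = -11.5200000000000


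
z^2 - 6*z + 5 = (z - 5)*(z - 1)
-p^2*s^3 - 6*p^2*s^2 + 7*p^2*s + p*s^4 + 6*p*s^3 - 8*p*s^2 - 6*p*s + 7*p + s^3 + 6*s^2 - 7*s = (-p + s)*(s - 1)*(s + 7)*(p*s + 1)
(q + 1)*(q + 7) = q^2 + 8*q + 7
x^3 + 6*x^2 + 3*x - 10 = (x - 1)*(x + 2)*(x + 5)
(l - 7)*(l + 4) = l^2 - 3*l - 28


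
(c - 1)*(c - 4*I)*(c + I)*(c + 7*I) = c^4 - c^3 + 4*I*c^3 + 25*c^2 - 4*I*c^2 - 25*c + 28*I*c - 28*I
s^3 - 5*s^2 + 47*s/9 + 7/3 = (s - 3)*(s - 7/3)*(s + 1/3)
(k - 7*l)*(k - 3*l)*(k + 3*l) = k^3 - 7*k^2*l - 9*k*l^2 + 63*l^3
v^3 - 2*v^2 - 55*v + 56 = (v - 8)*(v - 1)*(v + 7)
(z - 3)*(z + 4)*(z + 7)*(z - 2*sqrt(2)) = z^4 - 2*sqrt(2)*z^3 + 8*z^3 - 16*sqrt(2)*z^2 - 5*z^2 - 84*z + 10*sqrt(2)*z + 168*sqrt(2)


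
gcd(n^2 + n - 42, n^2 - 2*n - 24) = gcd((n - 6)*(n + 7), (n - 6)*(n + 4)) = n - 6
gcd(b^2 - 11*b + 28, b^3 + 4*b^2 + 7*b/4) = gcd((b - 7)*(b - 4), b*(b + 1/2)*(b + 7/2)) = 1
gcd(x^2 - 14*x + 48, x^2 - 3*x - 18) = x - 6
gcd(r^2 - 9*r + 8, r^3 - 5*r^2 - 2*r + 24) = 1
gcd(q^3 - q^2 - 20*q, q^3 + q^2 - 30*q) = q^2 - 5*q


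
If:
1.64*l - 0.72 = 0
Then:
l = 0.44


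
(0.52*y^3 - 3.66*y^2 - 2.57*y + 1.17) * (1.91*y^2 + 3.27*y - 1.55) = 0.9932*y^5 - 5.2902*y^4 - 17.6829*y^3 - 0.4962*y^2 + 7.8094*y - 1.8135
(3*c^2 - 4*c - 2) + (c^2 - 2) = 4*c^2 - 4*c - 4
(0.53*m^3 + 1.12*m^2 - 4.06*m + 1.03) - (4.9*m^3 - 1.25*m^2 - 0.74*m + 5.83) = -4.37*m^3 + 2.37*m^2 - 3.32*m - 4.8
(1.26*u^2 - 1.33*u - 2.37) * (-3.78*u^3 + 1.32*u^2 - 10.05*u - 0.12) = -4.7628*u^5 + 6.6906*u^4 - 5.46*u^3 + 10.0869*u^2 + 23.9781*u + 0.2844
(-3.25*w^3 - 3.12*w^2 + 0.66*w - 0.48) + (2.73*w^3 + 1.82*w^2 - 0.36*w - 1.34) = -0.52*w^3 - 1.3*w^2 + 0.3*w - 1.82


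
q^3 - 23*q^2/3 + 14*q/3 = q*(q - 7)*(q - 2/3)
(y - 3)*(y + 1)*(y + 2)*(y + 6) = y^4 + 6*y^3 - 7*y^2 - 48*y - 36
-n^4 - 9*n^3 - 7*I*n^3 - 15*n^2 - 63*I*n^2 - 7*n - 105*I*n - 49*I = (n + 7)*(n + 7*I)*(-I*n - I)^2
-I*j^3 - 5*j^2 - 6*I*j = j*(j - 6*I)*(-I*j + 1)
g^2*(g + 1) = g^3 + g^2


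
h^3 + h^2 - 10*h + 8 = (h - 2)*(h - 1)*(h + 4)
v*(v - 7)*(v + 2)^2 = v^4 - 3*v^3 - 24*v^2 - 28*v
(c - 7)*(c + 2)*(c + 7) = c^3 + 2*c^2 - 49*c - 98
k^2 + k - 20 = (k - 4)*(k + 5)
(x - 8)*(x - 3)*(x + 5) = x^3 - 6*x^2 - 31*x + 120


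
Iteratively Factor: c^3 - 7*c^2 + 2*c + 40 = (c + 2)*(c^2 - 9*c + 20) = (c - 4)*(c + 2)*(c - 5)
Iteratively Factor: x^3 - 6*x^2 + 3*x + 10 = (x - 5)*(x^2 - x - 2) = (x - 5)*(x + 1)*(x - 2)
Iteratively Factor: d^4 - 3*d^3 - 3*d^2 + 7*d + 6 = (d + 1)*(d^3 - 4*d^2 + d + 6) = (d + 1)^2*(d^2 - 5*d + 6) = (d - 3)*(d + 1)^2*(d - 2)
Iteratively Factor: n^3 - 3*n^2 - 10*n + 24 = (n + 3)*(n^2 - 6*n + 8) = (n - 2)*(n + 3)*(n - 4)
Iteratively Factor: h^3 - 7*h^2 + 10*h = (h)*(h^2 - 7*h + 10) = h*(h - 2)*(h - 5)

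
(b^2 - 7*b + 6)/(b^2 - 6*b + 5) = (b - 6)/(b - 5)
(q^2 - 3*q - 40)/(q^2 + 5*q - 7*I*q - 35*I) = (q - 8)/(q - 7*I)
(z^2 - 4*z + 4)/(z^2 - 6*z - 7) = (-z^2 + 4*z - 4)/(-z^2 + 6*z + 7)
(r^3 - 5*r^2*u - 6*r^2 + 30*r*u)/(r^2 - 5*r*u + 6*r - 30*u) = r*(r - 6)/(r + 6)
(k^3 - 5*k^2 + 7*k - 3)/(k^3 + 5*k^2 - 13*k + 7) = (k - 3)/(k + 7)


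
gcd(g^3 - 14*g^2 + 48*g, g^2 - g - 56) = g - 8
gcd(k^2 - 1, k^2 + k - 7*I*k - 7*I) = k + 1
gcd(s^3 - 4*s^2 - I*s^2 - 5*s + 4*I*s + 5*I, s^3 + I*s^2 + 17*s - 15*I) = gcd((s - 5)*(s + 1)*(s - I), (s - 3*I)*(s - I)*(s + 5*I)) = s - I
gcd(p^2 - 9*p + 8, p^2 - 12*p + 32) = p - 8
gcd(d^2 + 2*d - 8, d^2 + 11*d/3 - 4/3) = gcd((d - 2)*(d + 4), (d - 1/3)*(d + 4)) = d + 4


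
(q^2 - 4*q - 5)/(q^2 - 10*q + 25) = (q + 1)/(q - 5)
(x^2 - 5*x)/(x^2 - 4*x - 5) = x/(x + 1)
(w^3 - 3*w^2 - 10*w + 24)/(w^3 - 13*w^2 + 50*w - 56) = (w + 3)/(w - 7)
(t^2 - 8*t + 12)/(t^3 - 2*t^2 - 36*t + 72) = 1/(t + 6)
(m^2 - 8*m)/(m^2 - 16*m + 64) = m/(m - 8)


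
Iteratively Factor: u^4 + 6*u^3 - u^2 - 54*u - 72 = (u + 4)*(u^3 + 2*u^2 - 9*u - 18) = (u + 2)*(u + 4)*(u^2 - 9) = (u - 3)*(u + 2)*(u + 4)*(u + 3)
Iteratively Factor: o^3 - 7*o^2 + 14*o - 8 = (o - 1)*(o^2 - 6*o + 8) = (o - 2)*(o - 1)*(o - 4)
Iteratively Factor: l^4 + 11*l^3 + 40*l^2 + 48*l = (l + 3)*(l^3 + 8*l^2 + 16*l) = l*(l + 3)*(l^2 + 8*l + 16) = l*(l + 3)*(l + 4)*(l + 4)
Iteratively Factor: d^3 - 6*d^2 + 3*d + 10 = (d + 1)*(d^2 - 7*d + 10) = (d - 5)*(d + 1)*(d - 2)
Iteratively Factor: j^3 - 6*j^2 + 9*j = (j - 3)*(j^2 - 3*j) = j*(j - 3)*(j - 3)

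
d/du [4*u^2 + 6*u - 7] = 8*u + 6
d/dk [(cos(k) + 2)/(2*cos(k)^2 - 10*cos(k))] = (sin(k) - 10*sin(k)/cos(k)^2 + 4*tan(k))/(2*(cos(k) - 5)^2)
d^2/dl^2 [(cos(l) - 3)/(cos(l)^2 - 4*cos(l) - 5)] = (9*sin(l)^4*cos(l) - 8*sin(l)^4 + 126*sin(l)^2 + 61*cos(l)/2 + 18*cos(3*l) - cos(5*l)/2 + 48)/(sin(l)^2 + 4*cos(l) + 4)^3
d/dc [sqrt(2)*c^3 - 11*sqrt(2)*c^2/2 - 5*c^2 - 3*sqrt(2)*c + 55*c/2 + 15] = 3*sqrt(2)*c^2 - 11*sqrt(2)*c - 10*c - 3*sqrt(2) + 55/2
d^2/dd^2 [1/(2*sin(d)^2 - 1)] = (-4*cos(2*d)^2 + 4*cos(4*d) - 4)/cos(2*d)^3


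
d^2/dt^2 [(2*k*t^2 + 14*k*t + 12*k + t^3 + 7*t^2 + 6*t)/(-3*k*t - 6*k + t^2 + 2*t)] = -(2*(-3*k + 2*t + 2)^2*(2*k*t^2 + 14*k*t + 12*k + t^3 + 7*t^2 + 6*t) + 2*(2*k + 3*t + 7)*(3*k*t + 6*k - t^2 - 2*t)^2 + 2*(3*k*t + 6*k - t^2 - 2*t)*(2*k*t^2 + 14*k*t + 12*k + t^3 + 7*t^2 + 6*t + (-3*k + 2*t + 2)*(4*k*t + 14*k + 3*t^2 + 14*t + 6)))/(3*k*t + 6*k - t^2 - 2*t)^3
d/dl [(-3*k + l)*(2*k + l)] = -k + 2*l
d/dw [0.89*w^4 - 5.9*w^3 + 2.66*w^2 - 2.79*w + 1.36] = 3.56*w^3 - 17.7*w^2 + 5.32*w - 2.79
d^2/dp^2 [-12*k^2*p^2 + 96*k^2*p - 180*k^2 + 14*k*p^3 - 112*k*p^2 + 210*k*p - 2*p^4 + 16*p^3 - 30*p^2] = -24*k^2 + 84*k*p - 224*k - 24*p^2 + 96*p - 60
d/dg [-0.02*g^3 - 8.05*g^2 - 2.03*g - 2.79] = -0.06*g^2 - 16.1*g - 2.03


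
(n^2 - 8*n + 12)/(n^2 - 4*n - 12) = (n - 2)/(n + 2)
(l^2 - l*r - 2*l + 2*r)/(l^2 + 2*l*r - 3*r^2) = (l - 2)/(l + 3*r)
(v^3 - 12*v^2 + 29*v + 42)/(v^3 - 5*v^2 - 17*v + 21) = (v^2 - 5*v - 6)/(v^2 + 2*v - 3)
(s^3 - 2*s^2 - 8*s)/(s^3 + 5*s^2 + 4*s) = (s^2 - 2*s - 8)/(s^2 + 5*s + 4)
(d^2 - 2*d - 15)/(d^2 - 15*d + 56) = (d^2 - 2*d - 15)/(d^2 - 15*d + 56)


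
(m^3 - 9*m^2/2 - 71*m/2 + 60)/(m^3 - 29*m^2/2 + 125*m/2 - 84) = (2*m^2 + 7*m - 15)/(2*m^2 - 13*m + 21)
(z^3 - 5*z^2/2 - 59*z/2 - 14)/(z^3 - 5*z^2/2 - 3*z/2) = (z^2 - 3*z - 28)/(z*(z - 3))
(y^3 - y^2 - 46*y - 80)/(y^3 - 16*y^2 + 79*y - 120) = (y^2 + 7*y + 10)/(y^2 - 8*y + 15)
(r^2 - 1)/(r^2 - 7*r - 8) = (r - 1)/(r - 8)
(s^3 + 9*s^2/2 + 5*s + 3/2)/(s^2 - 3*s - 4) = (2*s^2 + 7*s + 3)/(2*(s - 4))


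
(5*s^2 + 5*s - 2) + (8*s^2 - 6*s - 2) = 13*s^2 - s - 4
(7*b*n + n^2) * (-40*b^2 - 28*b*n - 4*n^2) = -280*b^3*n - 236*b^2*n^2 - 56*b*n^3 - 4*n^4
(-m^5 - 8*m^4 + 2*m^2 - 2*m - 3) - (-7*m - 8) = -m^5 - 8*m^4 + 2*m^2 + 5*m + 5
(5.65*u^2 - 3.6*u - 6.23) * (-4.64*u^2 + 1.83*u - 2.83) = -26.216*u^4 + 27.0435*u^3 + 6.3297*u^2 - 1.2129*u + 17.6309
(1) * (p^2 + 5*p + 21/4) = p^2 + 5*p + 21/4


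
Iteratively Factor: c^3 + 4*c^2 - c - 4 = (c + 1)*(c^2 + 3*c - 4) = (c + 1)*(c + 4)*(c - 1)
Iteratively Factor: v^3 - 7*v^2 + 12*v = (v - 4)*(v^2 - 3*v) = v*(v - 4)*(v - 3)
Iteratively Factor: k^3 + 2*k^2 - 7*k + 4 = (k + 4)*(k^2 - 2*k + 1) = (k - 1)*(k + 4)*(k - 1)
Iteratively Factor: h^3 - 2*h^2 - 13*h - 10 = (h - 5)*(h^2 + 3*h + 2) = (h - 5)*(h + 2)*(h + 1)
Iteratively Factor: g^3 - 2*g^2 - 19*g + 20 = (g - 5)*(g^2 + 3*g - 4) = (g - 5)*(g + 4)*(g - 1)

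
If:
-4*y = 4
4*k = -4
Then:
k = -1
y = -1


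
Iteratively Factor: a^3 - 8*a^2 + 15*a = (a - 3)*(a^2 - 5*a) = a*(a - 3)*(a - 5)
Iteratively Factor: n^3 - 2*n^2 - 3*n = (n + 1)*(n^2 - 3*n) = (n - 3)*(n + 1)*(n)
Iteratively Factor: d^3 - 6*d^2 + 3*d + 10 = (d - 5)*(d^2 - d - 2) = (d - 5)*(d - 2)*(d + 1)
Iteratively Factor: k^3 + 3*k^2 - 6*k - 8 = (k + 1)*(k^2 + 2*k - 8) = (k - 2)*(k + 1)*(k + 4)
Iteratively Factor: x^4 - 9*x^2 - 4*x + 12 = (x + 2)*(x^3 - 2*x^2 - 5*x + 6) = (x - 1)*(x + 2)*(x^2 - x - 6) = (x - 1)*(x + 2)^2*(x - 3)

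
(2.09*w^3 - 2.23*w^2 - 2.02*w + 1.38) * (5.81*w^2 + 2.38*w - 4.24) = 12.1429*w^5 - 7.9821*w^4 - 25.9052*w^3 + 12.6654*w^2 + 11.8492*w - 5.8512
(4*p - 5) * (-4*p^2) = -16*p^3 + 20*p^2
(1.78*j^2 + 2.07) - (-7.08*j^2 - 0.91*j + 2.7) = 8.86*j^2 + 0.91*j - 0.63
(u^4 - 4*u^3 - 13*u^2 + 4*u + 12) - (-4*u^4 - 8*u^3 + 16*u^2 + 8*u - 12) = 5*u^4 + 4*u^3 - 29*u^2 - 4*u + 24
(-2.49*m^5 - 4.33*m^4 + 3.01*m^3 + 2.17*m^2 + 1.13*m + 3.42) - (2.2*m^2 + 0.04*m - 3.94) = -2.49*m^5 - 4.33*m^4 + 3.01*m^3 - 0.0300000000000002*m^2 + 1.09*m + 7.36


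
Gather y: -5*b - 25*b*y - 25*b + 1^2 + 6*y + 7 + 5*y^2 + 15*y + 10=-30*b + 5*y^2 + y*(21 - 25*b) + 18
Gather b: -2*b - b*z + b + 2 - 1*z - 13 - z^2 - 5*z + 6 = b*(-z - 1) - z^2 - 6*z - 5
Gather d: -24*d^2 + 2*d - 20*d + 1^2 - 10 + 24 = -24*d^2 - 18*d + 15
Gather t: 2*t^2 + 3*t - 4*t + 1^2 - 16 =2*t^2 - t - 15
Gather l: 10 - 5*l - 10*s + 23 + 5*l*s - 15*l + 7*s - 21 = l*(5*s - 20) - 3*s + 12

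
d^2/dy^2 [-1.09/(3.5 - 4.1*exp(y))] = (18.3229*exp(y) + 15.6415)*exp(y)/(4.1*exp(y) - 3.5)^3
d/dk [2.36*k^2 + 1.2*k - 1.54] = 4.72*k + 1.2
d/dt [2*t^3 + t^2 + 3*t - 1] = 6*t^2 + 2*t + 3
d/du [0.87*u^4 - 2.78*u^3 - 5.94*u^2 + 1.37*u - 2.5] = 3.48*u^3 - 8.34*u^2 - 11.88*u + 1.37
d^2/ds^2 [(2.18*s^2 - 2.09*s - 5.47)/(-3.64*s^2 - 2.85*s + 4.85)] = (100.613968*s^3 + 203.937552*s^2 + 561.85584*s + 237.21486)/(48.228544*s^6 + 113.28408*s^5 - 104.08398*s^4 - 278.734275*s^3 + 138.683325*s^2 + 201.117375*s - 114.084125)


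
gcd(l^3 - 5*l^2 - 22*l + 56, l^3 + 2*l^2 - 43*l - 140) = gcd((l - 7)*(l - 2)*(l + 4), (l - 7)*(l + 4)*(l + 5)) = l^2 - 3*l - 28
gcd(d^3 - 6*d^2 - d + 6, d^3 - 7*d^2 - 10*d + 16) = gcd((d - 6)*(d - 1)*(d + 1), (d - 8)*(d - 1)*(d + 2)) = d - 1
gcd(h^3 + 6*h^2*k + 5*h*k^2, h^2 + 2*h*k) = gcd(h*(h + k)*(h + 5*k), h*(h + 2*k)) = h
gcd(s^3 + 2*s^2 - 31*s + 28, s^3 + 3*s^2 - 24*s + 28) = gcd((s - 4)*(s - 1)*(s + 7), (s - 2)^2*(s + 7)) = s + 7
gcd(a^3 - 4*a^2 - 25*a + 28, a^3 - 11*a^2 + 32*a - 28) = a - 7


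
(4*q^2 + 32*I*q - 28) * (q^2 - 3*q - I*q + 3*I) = 4*q^4 - 12*q^3 + 28*I*q^3 + 4*q^2 - 84*I*q^2 - 12*q + 28*I*q - 84*I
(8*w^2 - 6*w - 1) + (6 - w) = 8*w^2 - 7*w + 5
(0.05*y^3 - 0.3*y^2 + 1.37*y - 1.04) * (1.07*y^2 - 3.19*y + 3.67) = 0.0535*y^5 - 0.4805*y^4 + 2.6064*y^3 - 6.5841*y^2 + 8.3455*y - 3.8168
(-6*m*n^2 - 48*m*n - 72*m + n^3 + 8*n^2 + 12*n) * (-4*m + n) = 24*m^2*n^2 + 192*m^2*n + 288*m^2 - 10*m*n^3 - 80*m*n^2 - 120*m*n + n^4 + 8*n^3 + 12*n^2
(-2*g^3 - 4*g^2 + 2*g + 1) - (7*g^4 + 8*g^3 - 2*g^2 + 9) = -7*g^4 - 10*g^3 - 2*g^2 + 2*g - 8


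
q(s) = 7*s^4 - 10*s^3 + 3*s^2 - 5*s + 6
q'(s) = 28*s^3 - 30*s^2 + 6*s - 5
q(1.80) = 21.88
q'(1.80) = 71.90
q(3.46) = 613.63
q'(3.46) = 816.42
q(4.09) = 1310.36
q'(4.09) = 1433.40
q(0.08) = 5.61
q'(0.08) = -4.70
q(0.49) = 3.50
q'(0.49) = -5.97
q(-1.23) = 51.32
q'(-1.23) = -109.87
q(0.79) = 1.72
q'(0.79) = -5.18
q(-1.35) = 66.07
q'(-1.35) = -136.67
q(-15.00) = 388881.00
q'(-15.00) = -101345.00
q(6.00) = 6996.00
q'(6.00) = 4999.00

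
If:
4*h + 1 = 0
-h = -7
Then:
No Solution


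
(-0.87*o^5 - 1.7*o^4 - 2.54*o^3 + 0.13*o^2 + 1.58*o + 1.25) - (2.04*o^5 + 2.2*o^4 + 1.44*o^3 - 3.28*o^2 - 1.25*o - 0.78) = -2.91*o^5 - 3.9*o^4 - 3.98*o^3 + 3.41*o^2 + 2.83*o + 2.03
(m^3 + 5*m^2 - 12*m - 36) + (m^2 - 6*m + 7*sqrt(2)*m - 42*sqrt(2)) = m^3 + 6*m^2 - 18*m + 7*sqrt(2)*m - 42*sqrt(2) - 36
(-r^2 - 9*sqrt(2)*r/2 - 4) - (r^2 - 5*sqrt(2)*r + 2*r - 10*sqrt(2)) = -2*r^2 - 2*r + sqrt(2)*r/2 - 4 + 10*sqrt(2)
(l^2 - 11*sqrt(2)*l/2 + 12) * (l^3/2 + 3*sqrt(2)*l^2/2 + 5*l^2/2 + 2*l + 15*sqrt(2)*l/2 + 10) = l^5/2 - 5*sqrt(2)*l^4/4 + 5*l^4/2 - 25*sqrt(2)*l^3/4 - 17*l^3/2 - 85*l^2/2 + 7*sqrt(2)*l^2 + 24*l + 35*sqrt(2)*l + 120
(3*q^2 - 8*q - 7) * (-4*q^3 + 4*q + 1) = -12*q^5 + 32*q^4 + 40*q^3 - 29*q^2 - 36*q - 7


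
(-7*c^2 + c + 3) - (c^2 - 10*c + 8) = -8*c^2 + 11*c - 5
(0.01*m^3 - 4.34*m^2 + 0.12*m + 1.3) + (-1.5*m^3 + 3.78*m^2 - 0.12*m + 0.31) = -1.49*m^3 - 0.56*m^2 + 1.61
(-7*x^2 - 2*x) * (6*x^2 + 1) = -42*x^4 - 12*x^3 - 7*x^2 - 2*x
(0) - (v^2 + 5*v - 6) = -v^2 - 5*v + 6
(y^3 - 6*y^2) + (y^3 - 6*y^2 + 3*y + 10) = 2*y^3 - 12*y^2 + 3*y + 10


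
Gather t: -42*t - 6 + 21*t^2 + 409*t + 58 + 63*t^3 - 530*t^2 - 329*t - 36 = 63*t^3 - 509*t^2 + 38*t + 16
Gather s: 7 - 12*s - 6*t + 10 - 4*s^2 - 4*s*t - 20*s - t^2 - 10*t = -4*s^2 + s*(-4*t - 32) - t^2 - 16*t + 17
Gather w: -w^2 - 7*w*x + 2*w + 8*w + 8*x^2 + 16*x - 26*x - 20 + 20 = -w^2 + w*(10 - 7*x) + 8*x^2 - 10*x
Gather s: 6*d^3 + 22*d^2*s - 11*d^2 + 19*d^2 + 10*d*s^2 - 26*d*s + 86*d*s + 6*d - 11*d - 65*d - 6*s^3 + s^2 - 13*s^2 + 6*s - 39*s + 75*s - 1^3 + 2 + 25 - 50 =6*d^3 + 8*d^2 - 70*d - 6*s^3 + s^2*(10*d - 12) + s*(22*d^2 + 60*d + 42) - 24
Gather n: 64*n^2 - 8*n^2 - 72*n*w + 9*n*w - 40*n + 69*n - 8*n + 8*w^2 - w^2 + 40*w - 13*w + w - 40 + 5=56*n^2 + n*(21 - 63*w) + 7*w^2 + 28*w - 35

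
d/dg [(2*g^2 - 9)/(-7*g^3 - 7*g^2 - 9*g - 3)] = (14*g^4 - 207*g^2 - 138*g - 81)/(49*g^6 + 98*g^5 + 175*g^4 + 168*g^3 + 123*g^2 + 54*g + 9)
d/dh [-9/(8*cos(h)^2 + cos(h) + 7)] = -9*(16*cos(h) + 1)*sin(h)/(8*cos(h)^2 + cos(h) + 7)^2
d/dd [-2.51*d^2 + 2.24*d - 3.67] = 2.24 - 5.02*d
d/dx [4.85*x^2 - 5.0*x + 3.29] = 9.7*x - 5.0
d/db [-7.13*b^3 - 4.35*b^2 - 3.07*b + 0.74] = -21.39*b^2 - 8.7*b - 3.07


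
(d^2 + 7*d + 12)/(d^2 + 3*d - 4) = (d + 3)/(d - 1)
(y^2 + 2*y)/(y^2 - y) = (y + 2)/(y - 1)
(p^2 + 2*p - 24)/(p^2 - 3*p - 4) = (p + 6)/(p + 1)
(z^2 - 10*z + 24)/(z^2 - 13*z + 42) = (z - 4)/(z - 7)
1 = 1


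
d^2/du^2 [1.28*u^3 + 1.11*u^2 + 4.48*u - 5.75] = 7.68*u + 2.22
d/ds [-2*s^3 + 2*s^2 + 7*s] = -6*s^2 + 4*s + 7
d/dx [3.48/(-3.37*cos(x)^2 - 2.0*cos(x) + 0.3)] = -(23.4552*cos(x) + 6.96)*sin(x)/(3.37*cos(x)^2 + 2.0*cos(x) - 0.3)^2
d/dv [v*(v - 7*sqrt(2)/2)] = 2*v - 7*sqrt(2)/2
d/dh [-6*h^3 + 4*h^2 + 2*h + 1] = -18*h^2 + 8*h + 2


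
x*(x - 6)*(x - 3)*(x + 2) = x^4 - 7*x^3 + 36*x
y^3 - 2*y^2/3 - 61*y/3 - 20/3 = (y - 5)*(y + 1/3)*(y + 4)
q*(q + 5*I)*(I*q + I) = I*q^3 - 5*q^2 + I*q^2 - 5*q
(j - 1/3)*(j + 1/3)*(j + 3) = j^3 + 3*j^2 - j/9 - 1/3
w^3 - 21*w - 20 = (w - 5)*(w + 1)*(w + 4)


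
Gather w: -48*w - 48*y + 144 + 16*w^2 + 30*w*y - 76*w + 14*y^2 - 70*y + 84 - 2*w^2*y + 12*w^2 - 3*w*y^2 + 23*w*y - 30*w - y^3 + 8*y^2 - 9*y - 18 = w^2*(28 - 2*y) + w*(-3*y^2 + 53*y - 154) - y^3 + 22*y^2 - 127*y + 210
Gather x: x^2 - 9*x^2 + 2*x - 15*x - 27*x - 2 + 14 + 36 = -8*x^2 - 40*x + 48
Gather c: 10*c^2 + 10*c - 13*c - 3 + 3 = 10*c^2 - 3*c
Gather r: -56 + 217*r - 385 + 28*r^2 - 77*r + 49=28*r^2 + 140*r - 392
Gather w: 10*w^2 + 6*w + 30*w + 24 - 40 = 10*w^2 + 36*w - 16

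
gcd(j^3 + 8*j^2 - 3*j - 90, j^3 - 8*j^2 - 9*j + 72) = j - 3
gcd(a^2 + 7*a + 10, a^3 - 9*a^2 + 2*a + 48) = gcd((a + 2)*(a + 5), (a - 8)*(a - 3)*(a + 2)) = a + 2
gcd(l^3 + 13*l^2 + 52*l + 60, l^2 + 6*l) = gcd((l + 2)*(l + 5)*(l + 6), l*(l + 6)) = l + 6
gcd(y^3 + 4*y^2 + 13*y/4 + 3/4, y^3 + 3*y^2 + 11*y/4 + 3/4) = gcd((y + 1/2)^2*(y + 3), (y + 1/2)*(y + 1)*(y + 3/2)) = y + 1/2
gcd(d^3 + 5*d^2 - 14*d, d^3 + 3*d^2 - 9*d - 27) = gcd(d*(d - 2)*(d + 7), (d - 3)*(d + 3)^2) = 1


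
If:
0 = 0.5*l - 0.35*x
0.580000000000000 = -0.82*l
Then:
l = -0.71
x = -1.01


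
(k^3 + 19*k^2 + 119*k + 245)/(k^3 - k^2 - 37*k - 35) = (k^2 + 14*k + 49)/(k^2 - 6*k - 7)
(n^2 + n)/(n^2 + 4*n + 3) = n/(n + 3)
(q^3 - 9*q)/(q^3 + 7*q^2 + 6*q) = (q^2 - 9)/(q^2 + 7*q + 6)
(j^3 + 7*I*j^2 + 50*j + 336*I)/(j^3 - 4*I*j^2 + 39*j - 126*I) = (j + 8*I)/(j - 3*I)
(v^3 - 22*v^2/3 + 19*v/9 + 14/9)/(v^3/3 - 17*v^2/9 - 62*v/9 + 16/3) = (3*v^2 - 20*v - 7)/(v^2 - 5*v - 24)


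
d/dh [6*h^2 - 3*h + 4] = 12*h - 3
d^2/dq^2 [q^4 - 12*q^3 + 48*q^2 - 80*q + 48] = 12*q^2 - 72*q + 96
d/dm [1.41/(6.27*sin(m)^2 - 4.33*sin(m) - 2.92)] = (6.1053 - 17.6814*sin(m))*cos(m)/(-6.27*sin(m)^2 + 4.33*sin(m) + 2.92)^2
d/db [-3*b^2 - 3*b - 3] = -6*b - 3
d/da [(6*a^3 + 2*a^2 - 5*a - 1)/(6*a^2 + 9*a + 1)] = 2*(18*a^4 + 54*a^3 + 33*a^2 + 8*a + 2)/(36*a^4 + 108*a^3 + 93*a^2 + 18*a + 1)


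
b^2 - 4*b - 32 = (b - 8)*(b + 4)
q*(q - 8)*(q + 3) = q^3 - 5*q^2 - 24*q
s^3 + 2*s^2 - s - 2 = (s - 1)*(s + 1)*(s + 2)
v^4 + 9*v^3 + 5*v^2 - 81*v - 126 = (v - 3)*(v + 2)*(v + 3)*(v + 7)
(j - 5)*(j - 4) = j^2 - 9*j + 20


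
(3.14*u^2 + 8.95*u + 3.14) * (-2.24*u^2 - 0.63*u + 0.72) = -7.0336*u^4 - 22.0262*u^3 - 10.4113*u^2 + 4.4658*u + 2.2608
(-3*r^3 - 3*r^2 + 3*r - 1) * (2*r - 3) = -6*r^4 + 3*r^3 + 15*r^2 - 11*r + 3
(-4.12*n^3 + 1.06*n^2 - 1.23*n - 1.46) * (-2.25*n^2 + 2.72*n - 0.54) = 9.27*n^5 - 13.5914*n^4 + 7.8755*n^3 - 0.633*n^2 - 3.307*n + 0.7884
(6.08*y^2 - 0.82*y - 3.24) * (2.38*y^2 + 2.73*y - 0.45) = 14.4704*y^4 + 14.6468*y^3 - 12.6858*y^2 - 8.4762*y + 1.458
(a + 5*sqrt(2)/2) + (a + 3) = 2*a + 3 + 5*sqrt(2)/2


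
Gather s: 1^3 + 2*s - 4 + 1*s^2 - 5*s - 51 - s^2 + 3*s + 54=0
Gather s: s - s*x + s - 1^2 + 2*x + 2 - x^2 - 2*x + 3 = s*(2 - x) - x^2 + 4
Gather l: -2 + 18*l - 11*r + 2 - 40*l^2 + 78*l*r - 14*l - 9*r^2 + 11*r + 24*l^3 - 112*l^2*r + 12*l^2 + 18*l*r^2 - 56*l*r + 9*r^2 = 24*l^3 + l^2*(-112*r - 28) + l*(18*r^2 + 22*r + 4)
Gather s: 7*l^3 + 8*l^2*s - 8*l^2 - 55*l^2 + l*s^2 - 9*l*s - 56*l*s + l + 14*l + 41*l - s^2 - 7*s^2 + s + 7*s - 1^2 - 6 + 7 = 7*l^3 - 63*l^2 + 56*l + s^2*(l - 8) + s*(8*l^2 - 65*l + 8)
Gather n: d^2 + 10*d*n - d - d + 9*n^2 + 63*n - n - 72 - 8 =d^2 - 2*d + 9*n^2 + n*(10*d + 62) - 80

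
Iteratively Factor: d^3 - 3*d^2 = (d)*(d^2 - 3*d) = d*(d - 3)*(d)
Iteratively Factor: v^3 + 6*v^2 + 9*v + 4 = (v + 1)*(v^2 + 5*v + 4) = (v + 1)*(v + 4)*(v + 1)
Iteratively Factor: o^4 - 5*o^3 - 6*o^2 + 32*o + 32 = (o - 4)*(o^3 - o^2 - 10*o - 8) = (o - 4)*(o + 2)*(o^2 - 3*o - 4) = (o - 4)^2*(o + 2)*(o + 1)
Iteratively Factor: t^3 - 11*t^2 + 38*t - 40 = (t - 2)*(t^2 - 9*t + 20) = (t - 4)*(t - 2)*(t - 5)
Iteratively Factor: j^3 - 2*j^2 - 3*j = (j)*(j^2 - 2*j - 3) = j*(j + 1)*(j - 3)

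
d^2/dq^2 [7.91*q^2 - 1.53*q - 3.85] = 15.8200000000000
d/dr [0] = 0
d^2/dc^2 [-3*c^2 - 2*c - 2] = -6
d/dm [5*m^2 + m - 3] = 10*m + 1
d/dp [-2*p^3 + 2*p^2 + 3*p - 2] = -6*p^2 + 4*p + 3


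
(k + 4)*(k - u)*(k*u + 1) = k^3*u - k^2*u^2 + 4*k^2*u + k^2 - 4*k*u^2 - k*u + 4*k - 4*u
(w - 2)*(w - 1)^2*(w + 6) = w^4 + 2*w^3 - 19*w^2 + 28*w - 12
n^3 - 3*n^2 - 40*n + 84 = (n - 7)*(n - 2)*(n + 6)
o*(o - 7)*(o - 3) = o^3 - 10*o^2 + 21*o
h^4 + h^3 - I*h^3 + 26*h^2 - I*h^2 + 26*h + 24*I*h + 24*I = (h + 1)*(h - 6*I)*(h + I)*(h + 4*I)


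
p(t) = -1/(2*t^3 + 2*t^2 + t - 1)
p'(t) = -(-6*t^2 - 4*t - 1)/(2*t^3 + 2*t^2 + t - 1)^2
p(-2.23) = 0.06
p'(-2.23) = 0.09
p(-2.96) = 0.03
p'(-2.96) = 0.03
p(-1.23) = 0.34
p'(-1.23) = 0.60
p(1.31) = -0.12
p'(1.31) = 0.24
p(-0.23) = 0.87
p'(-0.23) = 0.30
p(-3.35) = 0.02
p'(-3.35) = 0.02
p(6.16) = -0.00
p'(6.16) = 0.00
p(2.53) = -0.02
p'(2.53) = 0.02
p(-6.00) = 0.00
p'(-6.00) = 0.00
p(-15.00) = 0.00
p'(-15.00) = 0.00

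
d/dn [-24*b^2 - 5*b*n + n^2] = -5*b + 2*n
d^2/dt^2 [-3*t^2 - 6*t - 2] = -6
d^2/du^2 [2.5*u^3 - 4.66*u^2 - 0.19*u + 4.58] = 15.0*u - 9.32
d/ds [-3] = 0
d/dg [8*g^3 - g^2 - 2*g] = 24*g^2 - 2*g - 2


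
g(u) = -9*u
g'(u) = -9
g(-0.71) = 6.39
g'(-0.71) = -9.00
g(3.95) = -35.55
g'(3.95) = -9.00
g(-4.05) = 36.45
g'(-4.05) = -9.00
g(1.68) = -15.12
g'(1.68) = -9.00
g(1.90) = -17.10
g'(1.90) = -9.00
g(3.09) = -27.81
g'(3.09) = -9.00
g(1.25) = -11.25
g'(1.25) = -9.00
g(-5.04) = 45.36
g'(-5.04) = -9.00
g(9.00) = -81.00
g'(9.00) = -9.00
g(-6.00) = 54.00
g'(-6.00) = -9.00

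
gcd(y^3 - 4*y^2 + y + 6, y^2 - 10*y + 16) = y - 2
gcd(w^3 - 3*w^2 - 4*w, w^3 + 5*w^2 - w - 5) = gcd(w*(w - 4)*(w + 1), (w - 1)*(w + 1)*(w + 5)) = w + 1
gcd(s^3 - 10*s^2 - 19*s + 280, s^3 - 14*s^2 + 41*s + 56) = s^2 - 15*s + 56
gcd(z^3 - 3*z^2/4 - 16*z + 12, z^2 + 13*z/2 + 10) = z + 4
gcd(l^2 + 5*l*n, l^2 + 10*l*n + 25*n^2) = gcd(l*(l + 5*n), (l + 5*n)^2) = l + 5*n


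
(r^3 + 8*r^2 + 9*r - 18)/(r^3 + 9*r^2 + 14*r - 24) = (r + 3)/(r + 4)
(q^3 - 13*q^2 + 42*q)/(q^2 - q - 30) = q*(q - 7)/(q + 5)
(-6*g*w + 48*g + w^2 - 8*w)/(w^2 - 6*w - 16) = (-6*g + w)/(w + 2)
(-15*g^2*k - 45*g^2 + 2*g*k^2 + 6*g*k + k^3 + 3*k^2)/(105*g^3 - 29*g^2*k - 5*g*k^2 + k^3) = (-k - 3)/(7*g - k)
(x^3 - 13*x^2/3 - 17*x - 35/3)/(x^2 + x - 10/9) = 3*(x^2 - 6*x - 7)/(3*x - 2)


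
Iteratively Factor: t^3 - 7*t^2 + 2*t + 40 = (t - 4)*(t^2 - 3*t - 10) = (t - 4)*(t + 2)*(t - 5)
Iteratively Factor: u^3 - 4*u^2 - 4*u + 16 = (u - 4)*(u^2 - 4) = (u - 4)*(u + 2)*(u - 2)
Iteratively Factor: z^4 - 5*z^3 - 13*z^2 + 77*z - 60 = (z + 4)*(z^3 - 9*z^2 + 23*z - 15) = (z - 1)*(z + 4)*(z^2 - 8*z + 15) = (z - 3)*(z - 1)*(z + 4)*(z - 5)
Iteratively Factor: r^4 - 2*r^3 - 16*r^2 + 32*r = (r - 2)*(r^3 - 16*r) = r*(r - 2)*(r^2 - 16) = r*(r - 2)*(r + 4)*(r - 4)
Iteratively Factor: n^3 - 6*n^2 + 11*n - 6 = (n - 1)*(n^2 - 5*n + 6) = (n - 2)*(n - 1)*(n - 3)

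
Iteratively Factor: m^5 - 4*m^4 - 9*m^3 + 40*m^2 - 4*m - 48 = (m - 2)*(m^4 - 2*m^3 - 13*m^2 + 14*m + 24) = (m - 2)^2*(m^3 - 13*m - 12) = (m - 2)^2*(m + 3)*(m^2 - 3*m - 4) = (m - 2)^2*(m + 1)*(m + 3)*(m - 4)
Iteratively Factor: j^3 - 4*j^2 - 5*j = (j + 1)*(j^2 - 5*j) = j*(j + 1)*(j - 5)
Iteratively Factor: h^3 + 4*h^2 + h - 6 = (h + 3)*(h^2 + h - 2) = (h - 1)*(h + 3)*(h + 2)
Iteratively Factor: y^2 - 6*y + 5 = (y - 5)*(y - 1)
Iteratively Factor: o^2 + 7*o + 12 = (o + 3)*(o + 4)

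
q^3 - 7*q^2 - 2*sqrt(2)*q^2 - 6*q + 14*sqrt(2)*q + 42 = (q - 7)*(q - 3*sqrt(2))*(q + sqrt(2))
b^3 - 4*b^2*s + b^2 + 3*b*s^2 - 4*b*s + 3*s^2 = (b + 1)*(b - 3*s)*(b - s)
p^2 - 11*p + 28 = (p - 7)*(p - 4)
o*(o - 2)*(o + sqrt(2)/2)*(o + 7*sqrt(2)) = o^4 - 2*o^3 + 15*sqrt(2)*o^3/2 - 15*sqrt(2)*o^2 + 7*o^2 - 14*o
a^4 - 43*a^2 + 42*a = a*(a - 6)*(a - 1)*(a + 7)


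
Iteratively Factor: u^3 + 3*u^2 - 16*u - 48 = (u - 4)*(u^2 + 7*u + 12) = (u - 4)*(u + 4)*(u + 3)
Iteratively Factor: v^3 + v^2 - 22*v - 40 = (v - 5)*(v^2 + 6*v + 8) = (v - 5)*(v + 2)*(v + 4)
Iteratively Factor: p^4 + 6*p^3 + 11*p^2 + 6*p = (p + 1)*(p^3 + 5*p^2 + 6*p) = (p + 1)*(p + 2)*(p^2 + 3*p) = p*(p + 1)*(p + 2)*(p + 3)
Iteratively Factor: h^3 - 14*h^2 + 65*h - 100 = (h - 5)*(h^2 - 9*h + 20) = (h - 5)*(h - 4)*(h - 5)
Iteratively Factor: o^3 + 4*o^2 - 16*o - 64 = (o - 4)*(o^2 + 8*o + 16) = (o - 4)*(o + 4)*(o + 4)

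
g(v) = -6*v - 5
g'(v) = -6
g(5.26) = -36.56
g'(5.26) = -6.00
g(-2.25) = 8.50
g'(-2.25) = -6.00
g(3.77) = -27.62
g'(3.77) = -6.00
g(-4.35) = 21.10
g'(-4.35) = -6.00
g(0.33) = -6.98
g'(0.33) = -6.00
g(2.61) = -20.66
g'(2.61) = -6.00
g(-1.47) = 3.82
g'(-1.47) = -6.00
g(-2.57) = 10.42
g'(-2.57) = -6.00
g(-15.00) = 85.00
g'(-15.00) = -6.00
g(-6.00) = 31.00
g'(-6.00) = -6.00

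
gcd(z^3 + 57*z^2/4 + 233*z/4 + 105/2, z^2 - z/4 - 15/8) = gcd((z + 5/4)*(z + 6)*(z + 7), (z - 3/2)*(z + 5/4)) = z + 5/4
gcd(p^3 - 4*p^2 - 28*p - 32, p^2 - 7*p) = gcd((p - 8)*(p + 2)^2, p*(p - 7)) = 1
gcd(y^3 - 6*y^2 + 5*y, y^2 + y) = y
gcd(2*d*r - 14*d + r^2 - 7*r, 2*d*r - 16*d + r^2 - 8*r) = 2*d + r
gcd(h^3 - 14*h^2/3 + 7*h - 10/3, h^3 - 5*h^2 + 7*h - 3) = h - 1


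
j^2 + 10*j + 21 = (j + 3)*(j + 7)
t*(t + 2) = t^2 + 2*t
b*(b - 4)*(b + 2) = b^3 - 2*b^2 - 8*b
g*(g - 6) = g^2 - 6*g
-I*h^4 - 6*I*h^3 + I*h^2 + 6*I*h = h*(h - 1)*(h + 6)*(-I*h - I)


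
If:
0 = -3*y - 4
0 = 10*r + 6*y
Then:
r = 4/5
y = -4/3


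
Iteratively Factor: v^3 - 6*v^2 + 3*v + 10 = (v - 2)*(v^2 - 4*v - 5) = (v - 5)*(v - 2)*(v + 1)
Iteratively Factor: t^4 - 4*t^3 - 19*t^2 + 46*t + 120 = (t + 3)*(t^3 - 7*t^2 + 2*t + 40) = (t - 4)*(t + 3)*(t^2 - 3*t - 10) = (t - 5)*(t - 4)*(t + 3)*(t + 2)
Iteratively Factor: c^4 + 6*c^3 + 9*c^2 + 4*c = (c)*(c^3 + 6*c^2 + 9*c + 4) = c*(c + 1)*(c^2 + 5*c + 4) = c*(c + 1)^2*(c + 4)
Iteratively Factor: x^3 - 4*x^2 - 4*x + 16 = (x - 2)*(x^2 - 2*x - 8) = (x - 4)*(x - 2)*(x + 2)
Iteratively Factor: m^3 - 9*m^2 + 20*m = (m - 5)*(m^2 - 4*m) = (m - 5)*(m - 4)*(m)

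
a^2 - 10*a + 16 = (a - 8)*(a - 2)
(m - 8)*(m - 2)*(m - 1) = m^3 - 11*m^2 + 26*m - 16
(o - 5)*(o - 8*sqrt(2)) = o^2 - 8*sqrt(2)*o - 5*o + 40*sqrt(2)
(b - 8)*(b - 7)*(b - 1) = b^3 - 16*b^2 + 71*b - 56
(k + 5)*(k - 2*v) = k^2 - 2*k*v + 5*k - 10*v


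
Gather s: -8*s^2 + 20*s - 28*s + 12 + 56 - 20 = -8*s^2 - 8*s + 48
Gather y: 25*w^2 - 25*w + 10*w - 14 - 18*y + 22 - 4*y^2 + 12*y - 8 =25*w^2 - 15*w - 4*y^2 - 6*y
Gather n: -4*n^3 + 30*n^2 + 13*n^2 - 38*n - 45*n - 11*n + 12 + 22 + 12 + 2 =-4*n^3 + 43*n^2 - 94*n + 48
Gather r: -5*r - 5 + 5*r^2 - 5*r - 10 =5*r^2 - 10*r - 15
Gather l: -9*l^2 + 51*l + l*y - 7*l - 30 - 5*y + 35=-9*l^2 + l*(y + 44) - 5*y + 5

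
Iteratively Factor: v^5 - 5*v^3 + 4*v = (v)*(v^4 - 5*v^2 + 4) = v*(v - 1)*(v^3 + v^2 - 4*v - 4) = v*(v - 1)*(v + 1)*(v^2 - 4) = v*(v - 2)*(v - 1)*(v + 1)*(v + 2)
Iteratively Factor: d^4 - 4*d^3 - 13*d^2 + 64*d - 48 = (d - 3)*(d^3 - d^2 - 16*d + 16) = (d - 4)*(d - 3)*(d^2 + 3*d - 4) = (d - 4)*(d - 3)*(d + 4)*(d - 1)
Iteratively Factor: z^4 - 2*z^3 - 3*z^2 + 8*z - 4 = (z - 2)*(z^3 - 3*z + 2) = (z - 2)*(z - 1)*(z^2 + z - 2) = (z - 2)*(z - 1)^2*(z + 2)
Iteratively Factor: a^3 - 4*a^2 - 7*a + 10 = (a + 2)*(a^2 - 6*a + 5) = (a - 1)*(a + 2)*(a - 5)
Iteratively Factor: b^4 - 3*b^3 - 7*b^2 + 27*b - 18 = (b - 2)*(b^3 - b^2 - 9*b + 9) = (b - 3)*(b - 2)*(b^2 + 2*b - 3) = (b - 3)*(b - 2)*(b - 1)*(b + 3)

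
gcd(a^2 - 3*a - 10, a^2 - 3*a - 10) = a^2 - 3*a - 10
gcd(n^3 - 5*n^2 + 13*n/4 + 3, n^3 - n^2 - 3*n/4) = n^2 - n - 3/4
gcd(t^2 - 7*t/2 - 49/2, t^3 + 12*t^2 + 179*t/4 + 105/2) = t + 7/2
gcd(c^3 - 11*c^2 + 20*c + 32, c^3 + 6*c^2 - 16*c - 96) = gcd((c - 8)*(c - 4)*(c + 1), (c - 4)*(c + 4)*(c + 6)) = c - 4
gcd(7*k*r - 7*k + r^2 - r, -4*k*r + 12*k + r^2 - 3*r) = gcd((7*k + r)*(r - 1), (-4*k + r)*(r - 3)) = 1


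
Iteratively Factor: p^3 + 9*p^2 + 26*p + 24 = (p + 4)*(p^2 + 5*p + 6) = (p + 2)*(p + 4)*(p + 3)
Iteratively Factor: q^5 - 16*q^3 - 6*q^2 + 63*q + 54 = (q + 3)*(q^4 - 3*q^3 - 7*q^2 + 15*q + 18) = (q - 3)*(q + 3)*(q^3 - 7*q - 6) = (q - 3)*(q + 1)*(q + 3)*(q^2 - q - 6) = (q - 3)^2*(q + 1)*(q + 3)*(q + 2)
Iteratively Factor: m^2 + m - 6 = (m + 3)*(m - 2)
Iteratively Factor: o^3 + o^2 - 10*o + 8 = (o - 2)*(o^2 + 3*o - 4) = (o - 2)*(o - 1)*(o + 4)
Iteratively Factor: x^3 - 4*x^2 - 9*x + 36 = (x - 3)*(x^2 - x - 12) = (x - 3)*(x + 3)*(x - 4)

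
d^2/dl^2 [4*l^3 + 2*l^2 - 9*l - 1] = 24*l + 4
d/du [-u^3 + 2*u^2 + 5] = u*(4 - 3*u)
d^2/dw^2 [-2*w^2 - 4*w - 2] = -4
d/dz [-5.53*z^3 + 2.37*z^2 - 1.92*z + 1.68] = -16.59*z^2 + 4.74*z - 1.92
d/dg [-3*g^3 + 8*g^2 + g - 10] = -9*g^2 + 16*g + 1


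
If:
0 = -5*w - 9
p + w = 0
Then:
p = 9/5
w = -9/5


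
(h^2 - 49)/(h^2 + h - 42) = (h - 7)/(h - 6)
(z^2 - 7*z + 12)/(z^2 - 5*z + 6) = (z - 4)/(z - 2)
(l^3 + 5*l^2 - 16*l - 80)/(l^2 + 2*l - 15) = (l^2 - 16)/(l - 3)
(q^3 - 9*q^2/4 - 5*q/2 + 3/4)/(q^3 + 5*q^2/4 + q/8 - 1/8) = 2*(q - 3)/(2*q + 1)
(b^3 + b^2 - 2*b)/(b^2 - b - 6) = b*(b - 1)/(b - 3)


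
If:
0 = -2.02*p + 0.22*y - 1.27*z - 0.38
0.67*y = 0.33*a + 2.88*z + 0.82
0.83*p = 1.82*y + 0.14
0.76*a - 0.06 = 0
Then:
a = 0.08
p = -0.00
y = -0.08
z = -0.31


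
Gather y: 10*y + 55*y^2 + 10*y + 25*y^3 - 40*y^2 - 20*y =25*y^3 + 15*y^2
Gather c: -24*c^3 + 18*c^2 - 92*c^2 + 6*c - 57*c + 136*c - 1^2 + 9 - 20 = -24*c^3 - 74*c^2 + 85*c - 12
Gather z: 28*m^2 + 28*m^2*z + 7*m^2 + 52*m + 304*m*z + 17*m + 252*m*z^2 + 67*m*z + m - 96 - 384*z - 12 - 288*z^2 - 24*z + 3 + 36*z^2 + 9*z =35*m^2 + 70*m + z^2*(252*m - 252) + z*(28*m^2 + 371*m - 399) - 105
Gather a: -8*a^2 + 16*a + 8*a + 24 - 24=-8*a^2 + 24*a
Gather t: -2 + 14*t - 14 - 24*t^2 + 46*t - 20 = -24*t^2 + 60*t - 36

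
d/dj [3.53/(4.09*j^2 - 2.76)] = -28.8754*j/(4.09*j^2 - 2.76)^2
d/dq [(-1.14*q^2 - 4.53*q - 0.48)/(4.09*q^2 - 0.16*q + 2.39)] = (18.7101*q^2 - 1.5228*q - 10.9035)/(16.7281*q^4 - 1.3088*q^3 + 19.5758*q^2 - 0.7648*q + 5.7121)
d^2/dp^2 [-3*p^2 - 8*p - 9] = -6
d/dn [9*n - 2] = 9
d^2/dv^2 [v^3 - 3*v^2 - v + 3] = 6*v - 6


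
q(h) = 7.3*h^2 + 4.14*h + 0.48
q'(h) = 14.6*h + 4.14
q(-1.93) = 19.68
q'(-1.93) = -24.04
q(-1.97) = 20.65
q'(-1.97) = -24.62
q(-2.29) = 29.28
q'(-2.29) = -29.29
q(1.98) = 37.30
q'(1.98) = 33.05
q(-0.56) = 0.45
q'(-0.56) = -4.04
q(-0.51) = 0.27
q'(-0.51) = -3.31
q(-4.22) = 113.01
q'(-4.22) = -57.47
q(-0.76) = 1.55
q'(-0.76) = -6.96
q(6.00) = 288.12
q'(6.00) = 91.74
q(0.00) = 0.48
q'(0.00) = 4.14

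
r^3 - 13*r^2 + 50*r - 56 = (r - 7)*(r - 4)*(r - 2)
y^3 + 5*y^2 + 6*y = y*(y + 2)*(y + 3)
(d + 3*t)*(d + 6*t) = d^2 + 9*d*t + 18*t^2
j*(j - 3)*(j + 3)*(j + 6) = j^4 + 6*j^3 - 9*j^2 - 54*j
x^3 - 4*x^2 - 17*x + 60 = (x - 5)*(x - 3)*(x + 4)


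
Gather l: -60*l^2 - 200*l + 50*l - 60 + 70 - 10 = -60*l^2 - 150*l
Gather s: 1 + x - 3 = x - 2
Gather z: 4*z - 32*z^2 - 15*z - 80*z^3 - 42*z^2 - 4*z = -80*z^3 - 74*z^2 - 15*z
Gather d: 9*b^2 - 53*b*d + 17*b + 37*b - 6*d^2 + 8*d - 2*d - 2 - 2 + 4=9*b^2 + 54*b - 6*d^2 + d*(6 - 53*b)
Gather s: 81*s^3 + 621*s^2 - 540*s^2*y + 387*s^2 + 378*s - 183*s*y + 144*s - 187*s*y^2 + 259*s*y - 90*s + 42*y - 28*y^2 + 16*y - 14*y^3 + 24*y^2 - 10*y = 81*s^3 + s^2*(1008 - 540*y) + s*(-187*y^2 + 76*y + 432) - 14*y^3 - 4*y^2 + 48*y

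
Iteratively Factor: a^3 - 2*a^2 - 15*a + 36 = (a - 3)*(a^2 + a - 12) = (a - 3)*(a + 4)*(a - 3)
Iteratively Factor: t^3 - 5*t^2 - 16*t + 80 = (t - 5)*(t^2 - 16) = (t - 5)*(t + 4)*(t - 4)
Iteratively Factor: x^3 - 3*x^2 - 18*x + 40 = (x - 5)*(x^2 + 2*x - 8) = (x - 5)*(x - 2)*(x + 4)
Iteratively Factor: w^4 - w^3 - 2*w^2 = (w - 2)*(w^3 + w^2) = w*(w - 2)*(w^2 + w) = w*(w - 2)*(w + 1)*(w)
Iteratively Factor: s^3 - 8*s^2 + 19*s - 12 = (s - 3)*(s^2 - 5*s + 4) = (s - 3)*(s - 1)*(s - 4)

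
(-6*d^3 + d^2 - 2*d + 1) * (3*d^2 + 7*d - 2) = -18*d^5 - 39*d^4 + 13*d^3 - 13*d^2 + 11*d - 2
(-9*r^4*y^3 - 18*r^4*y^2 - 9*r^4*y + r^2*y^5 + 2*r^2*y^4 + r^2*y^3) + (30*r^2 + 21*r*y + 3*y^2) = -9*r^4*y^3 - 18*r^4*y^2 - 9*r^4*y + r^2*y^5 + 2*r^2*y^4 + r^2*y^3 + 30*r^2 + 21*r*y + 3*y^2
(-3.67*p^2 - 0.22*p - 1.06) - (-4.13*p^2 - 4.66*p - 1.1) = 0.46*p^2 + 4.44*p + 0.04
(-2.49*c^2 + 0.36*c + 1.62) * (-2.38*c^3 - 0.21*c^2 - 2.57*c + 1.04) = 5.9262*c^5 - 0.3339*c^4 + 2.4681*c^3 - 3.855*c^2 - 3.789*c + 1.6848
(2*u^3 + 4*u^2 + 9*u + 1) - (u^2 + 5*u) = 2*u^3 + 3*u^2 + 4*u + 1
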